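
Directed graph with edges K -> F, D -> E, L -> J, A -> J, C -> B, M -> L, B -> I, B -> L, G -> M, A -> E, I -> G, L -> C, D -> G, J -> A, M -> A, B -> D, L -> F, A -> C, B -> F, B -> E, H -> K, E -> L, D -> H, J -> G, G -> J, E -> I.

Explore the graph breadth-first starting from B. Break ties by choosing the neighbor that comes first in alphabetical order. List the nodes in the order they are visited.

B, D, E, F, I, L, G, H, C, J, M, K, A

Visit B; enqueue D, E, F, I, L → queue [D, E, F, I, L]
Visit D; enqueue G, H → queue [E, F, I, L, G, H]
Visit E → queue [F, I, L, G, H]
Visit F → queue [I, L, G, H]
Visit I → queue [L, G, H]
Visit L; enqueue C, J → queue [G, H, C, J]
Visit G; enqueue M → queue [H, C, J, M]
Visit H; enqueue K → queue [C, J, M, K]
Visit C → queue [J, M, K]
Visit J; enqueue A → queue [M, K, A]
Visit M → queue [K, A]
Visit K → queue [A]
Visit A → queue []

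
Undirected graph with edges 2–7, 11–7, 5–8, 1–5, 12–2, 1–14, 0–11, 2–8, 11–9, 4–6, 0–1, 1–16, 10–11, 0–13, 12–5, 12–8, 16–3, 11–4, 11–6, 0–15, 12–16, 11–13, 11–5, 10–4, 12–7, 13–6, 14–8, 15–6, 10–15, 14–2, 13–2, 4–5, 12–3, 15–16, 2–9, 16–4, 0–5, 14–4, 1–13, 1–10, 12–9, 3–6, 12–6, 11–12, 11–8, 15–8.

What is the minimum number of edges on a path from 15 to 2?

Level 0: 15
Level 1: 0, 6, 8, 10, 16
Level 2: 1, 2, 3, 4, 5, 11, 12, 13, 14
Level 3: 7, 9
2 first appears at level 2.

2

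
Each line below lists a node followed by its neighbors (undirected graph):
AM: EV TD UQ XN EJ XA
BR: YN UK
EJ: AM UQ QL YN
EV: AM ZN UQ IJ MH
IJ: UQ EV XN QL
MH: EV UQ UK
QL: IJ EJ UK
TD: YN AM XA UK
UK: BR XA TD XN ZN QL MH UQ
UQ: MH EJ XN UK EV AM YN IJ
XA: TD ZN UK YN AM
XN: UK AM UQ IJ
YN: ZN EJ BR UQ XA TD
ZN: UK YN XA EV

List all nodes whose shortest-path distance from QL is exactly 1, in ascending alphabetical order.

Level 0: QL
Level 1: EJ, IJ, UK
Level 2: AM, BR, EV, MH, TD, UQ, XA, XN, YN, ZN

EJ, IJ, UK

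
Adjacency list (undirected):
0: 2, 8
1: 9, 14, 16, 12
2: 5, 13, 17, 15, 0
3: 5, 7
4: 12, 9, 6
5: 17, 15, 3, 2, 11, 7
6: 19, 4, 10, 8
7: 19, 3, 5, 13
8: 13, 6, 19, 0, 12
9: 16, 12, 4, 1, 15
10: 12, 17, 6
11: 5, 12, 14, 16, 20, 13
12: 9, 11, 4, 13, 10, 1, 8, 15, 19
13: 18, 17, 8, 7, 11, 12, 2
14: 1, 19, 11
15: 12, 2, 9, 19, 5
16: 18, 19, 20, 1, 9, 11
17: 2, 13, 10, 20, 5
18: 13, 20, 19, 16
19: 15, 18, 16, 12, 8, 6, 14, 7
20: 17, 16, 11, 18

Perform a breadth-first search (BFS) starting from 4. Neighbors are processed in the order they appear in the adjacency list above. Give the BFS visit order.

Visit 4; enqueue 12, 9, 6 → queue [12, 9, 6]
Visit 12; enqueue 11, 13, 10, 1, 8, 15, 19 → queue [9, 6, 11, 13, 10, 1, 8, 15, 19]
Visit 9; enqueue 16 → queue [6, 11, 13, 10, 1, 8, 15, 19, 16]
Visit 6 → queue [11, 13, 10, 1, 8, 15, 19, 16]
Visit 11; enqueue 5, 14, 20 → queue [13, 10, 1, 8, 15, 19, 16, 5, 14, 20]
Visit 13; enqueue 18, 17, 7, 2 → queue [10, 1, 8, 15, 19, 16, 5, 14, 20, 18, 17, 7, 2]
Visit 10 → queue [1, 8, 15, 19, 16, 5, 14, 20, 18, 17, 7, 2]
Visit 1 → queue [8, 15, 19, 16, 5, 14, 20, 18, 17, 7, 2]
Visit 8; enqueue 0 → queue [15, 19, 16, 5, 14, 20, 18, 17, 7, 2, 0]
Visit 15 → queue [19, 16, 5, 14, 20, 18, 17, 7, 2, 0]
Visit 19 → queue [16, 5, 14, 20, 18, 17, 7, 2, 0]
Visit 16 → queue [5, 14, 20, 18, 17, 7, 2, 0]
Visit 5; enqueue 3 → queue [14, 20, 18, 17, 7, 2, 0, 3]
Visit 14 → queue [20, 18, 17, 7, 2, 0, 3]
Visit 20 → queue [18, 17, 7, 2, 0, 3]
Visit 18 → queue [17, 7, 2, 0, 3]
Visit 17 → queue [7, 2, 0, 3]
Visit 7 → queue [2, 0, 3]
Visit 2 → queue [0, 3]
Visit 0 → queue [3]
Visit 3 → queue []

4 12 9 6 11 13 10 1 8 15 19 16 5 14 20 18 17 7 2 0 3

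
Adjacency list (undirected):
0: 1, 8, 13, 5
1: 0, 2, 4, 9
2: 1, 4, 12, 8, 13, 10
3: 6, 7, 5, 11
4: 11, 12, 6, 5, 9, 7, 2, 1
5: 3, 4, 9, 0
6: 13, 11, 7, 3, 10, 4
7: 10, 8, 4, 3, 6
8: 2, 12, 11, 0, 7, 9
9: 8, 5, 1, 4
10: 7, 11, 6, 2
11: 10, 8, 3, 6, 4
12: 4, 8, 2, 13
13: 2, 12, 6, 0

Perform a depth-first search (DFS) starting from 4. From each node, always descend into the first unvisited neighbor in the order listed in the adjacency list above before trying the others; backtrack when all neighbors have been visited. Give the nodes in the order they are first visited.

4, 11, 10, 7, 8, 2, 1, 0, 13, 12, 6, 3, 5, 9

Visit 4
4 → 11
11 → 10
10 → 7
7 → 8
8 → 2
2 → 1
1 → 0
0 → 13
13 → 12
13 → 6
6 → 3
3 → 5
5 → 9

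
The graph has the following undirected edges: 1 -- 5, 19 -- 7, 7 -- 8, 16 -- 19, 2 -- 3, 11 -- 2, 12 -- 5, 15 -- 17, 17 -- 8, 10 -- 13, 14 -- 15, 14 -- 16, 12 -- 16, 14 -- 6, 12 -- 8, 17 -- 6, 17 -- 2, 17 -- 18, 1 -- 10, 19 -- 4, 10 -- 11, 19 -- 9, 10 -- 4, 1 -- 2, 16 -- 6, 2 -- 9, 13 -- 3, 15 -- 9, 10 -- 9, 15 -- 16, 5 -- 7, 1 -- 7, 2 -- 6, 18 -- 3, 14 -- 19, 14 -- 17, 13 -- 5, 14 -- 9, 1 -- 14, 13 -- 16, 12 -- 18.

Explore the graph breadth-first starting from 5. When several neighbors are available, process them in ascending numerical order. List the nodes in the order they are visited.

5 → 1 → 7 → 12 → 13 → 2 → 10 → 14 → 8 → 19 → 16 → 18 → 3 → 6 → 9 → 11 → 17 → 4 → 15

Visit 5; enqueue 1, 7, 12, 13 → queue [1, 7, 12, 13]
Visit 1; enqueue 2, 10, 14 → queue [7, 12, 13, 2, 10, 14]
Visit 7; enqueue 8, 19 → queue [12, 13, 2, 10, 14, 8, 19]
Visit 12; enqueue 16, 18 → queue [13, 2, 10, 14, 8, 19, 16, 18]
Visit 13; enqueue 3 → queue [2, 10, 14, 8, 19, 16, 18, 3]
Visit 2; enqueue 6, 9, 11, 17 → queue [10, 14, 8, 19, 16, 18, 3, 6, 9, 11, 17]
Visit 10; enqueue 4 → queue [14, 8, 19, 16, 18, 3, 6, 9, 11, 17, 4]
Visit 14; enqueue 15 → queue [8, 19, 16, 18, 3, 6, 9, 11, 17, 4, 15]
Visit 8 → queue [19, 16, 18, 3, 6, 9, 11, 17, 4, 15]
Visit 19 → queue [16, 18, 3, 6, 9, 11, 17, 4, 15]
Visit 16 → queue [18, 3, 6, 9, 11, 17, 4, 15]
Visit 18 → queue [3, 6, 9, 11, 17, 4, 15]
Visit 3 → queue [6, 9, 11, 17, 4, 15]
Visit 6 → queue [9, 11, 17, 4, 15]
Visit 9 → queue [11, 17, 4, 15]
Visit 11 → queue [17, 4, 15]
Visit 17 → queue [4, 15]
Visit 4 → queue [15]
Visit 15 → queue []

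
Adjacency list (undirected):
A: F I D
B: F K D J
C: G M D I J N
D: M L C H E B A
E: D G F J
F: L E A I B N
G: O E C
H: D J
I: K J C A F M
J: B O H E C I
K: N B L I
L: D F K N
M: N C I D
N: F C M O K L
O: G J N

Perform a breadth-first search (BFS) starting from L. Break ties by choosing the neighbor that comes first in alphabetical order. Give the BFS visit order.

Visit L; enqueue D, F, K, N → queue [D, F, K, N]
Visit D; enqueue A, B, C, E, H, M → queue [F, K, N, A, B, C, E, H, M]
Visit F; enqueue I → queue [K, N, A, B, C, E, H, M, I]
Visit K → queue [N, A, B, C, E, H, M, I]
Visit N; enqueue O → queue [A, B, C, E, H, M, I, O]
Visit A → queue [B, C, E, H, M, I, O]
Visit B; enqueue J → queue [C, E, H, M, I, O, J]
Visit C; enqueue G → queue [E, H, M, I, O, J, G]
Visit E → queue [H, M, I, O, J, G]
Visit H → queue [M, I, O, J, G]
Visit M → queue [I, O, J, G]
Visit I → queue [O, J, G]
Visit O → queue [J, G]
Visit J → queue [G]
Visit G → queue []

L, D, F, K, N, A, B, C, E, H, M, I, O, J, G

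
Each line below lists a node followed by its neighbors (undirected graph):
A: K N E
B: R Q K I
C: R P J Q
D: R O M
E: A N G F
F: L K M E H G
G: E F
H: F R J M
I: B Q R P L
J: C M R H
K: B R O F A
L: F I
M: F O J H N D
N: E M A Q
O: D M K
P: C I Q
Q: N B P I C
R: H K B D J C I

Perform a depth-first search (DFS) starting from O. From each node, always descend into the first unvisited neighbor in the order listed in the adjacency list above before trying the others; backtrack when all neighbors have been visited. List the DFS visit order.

Visit O
O → D
D → R
R → H
H → F
F → L
L → I
I → B
B → Q
Q → N
N → E
E → A
A → K
E → G
N → M
M → J
J → C
C → P

O → D → R → H → F → L → I → B → Q → N → E → A → K → G → M → J → C → P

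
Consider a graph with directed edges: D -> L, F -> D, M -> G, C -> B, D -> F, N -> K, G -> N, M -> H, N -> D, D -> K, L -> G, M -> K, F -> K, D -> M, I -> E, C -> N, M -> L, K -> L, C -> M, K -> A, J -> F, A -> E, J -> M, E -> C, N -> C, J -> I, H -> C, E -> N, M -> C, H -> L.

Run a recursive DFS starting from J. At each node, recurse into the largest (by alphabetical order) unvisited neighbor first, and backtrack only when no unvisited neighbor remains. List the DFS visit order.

Visit J
J → M
M → L
L → G
G → N
N → K
K → A
A → E
E → C
C → B
N → D
D → F
M → H
J → I

J M L G N K A E C B D F H I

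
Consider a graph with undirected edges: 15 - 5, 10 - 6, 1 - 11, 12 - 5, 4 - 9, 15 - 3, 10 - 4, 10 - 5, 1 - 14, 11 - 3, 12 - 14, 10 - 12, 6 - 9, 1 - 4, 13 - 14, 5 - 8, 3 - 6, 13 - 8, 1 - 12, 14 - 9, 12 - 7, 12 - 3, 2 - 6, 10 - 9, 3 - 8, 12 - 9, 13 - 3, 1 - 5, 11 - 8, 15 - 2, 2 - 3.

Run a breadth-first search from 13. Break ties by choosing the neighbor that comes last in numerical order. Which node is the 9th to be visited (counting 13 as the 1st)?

5

Visit 13; enqueue 14, 8, 3 → queue [14, 8, 3]
Visit 14; enqueue 12, 9, 1 → queue [8, 3, 12, 9, 1]
Visit 8; enqueue 11, 5 → queue [3, 12, 9, 1, 11, 5]
Visit 3; enqueue 15, 6, 2 → queue [12, 9, 1, 11, 5, 15, 6, 2]
Visit 12; enqueue 10, 7 → queue [9, 1, 11, 5, 15, 6, 2, 10, 7]
Visit 9; enqueue 4 → queue [1, 11, 5, 15, 6, 2, 10, 7, 4]
Visit 1 → queue [11, 5, 15, 6, 2, 10, 7, 4]
Visit 11 → queue [5, 15, 6, 2, 10, 7, 4]
Visit 5 → queue [15, 6, 2, 10, 7, 4]
Visit 15 → queue [6, 2, 10, 7, 4]
Visit 6 → queue [2, 10, 7, 4]
Visit 2 → queue [10, 7, 4]
Visit 10 → queue [7, 4]
Visit 7 → queue [4]
Visit 4 → queue []

Visit order: 13, 14, 8, 3, 12, 9, 1, 11, 5, 15, 6, 2, 10, 7, 4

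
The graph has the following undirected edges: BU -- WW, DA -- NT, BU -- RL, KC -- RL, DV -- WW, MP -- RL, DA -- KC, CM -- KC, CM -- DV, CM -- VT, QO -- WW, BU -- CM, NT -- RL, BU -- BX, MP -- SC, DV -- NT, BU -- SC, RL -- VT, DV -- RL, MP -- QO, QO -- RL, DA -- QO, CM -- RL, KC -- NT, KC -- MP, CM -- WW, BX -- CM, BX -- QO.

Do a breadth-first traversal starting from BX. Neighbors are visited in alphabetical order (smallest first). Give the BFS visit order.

BX BU CM QO RL SC WW DV KC VT DA MP NT

Visit BX; enqueue BU, CM, QO → queue [BU, CM, QO]
Visit BU; enqueue RL, SC, WW → queue [CM, QO, RL, SC, WW]
Visit CM; enqueue DV, KC, VT → queue [QO, RL, SC, WW, DV, KC, VT]
Visit QO; enqueue DA, MP → queue [RL, SC, WW, DV, KC, VT, DA, MP]
Visit RL; enqueue NT → queue [SC, WW, DV, KC, VT, DA, MP, NT]
Visit SC → queue [WW, DV, KC, VT, DA, MP, NT]
Visit WW → queue [DV, KC, VT, DA, MP, NT]
Visit DV → queue [KC, VT, DA, MP, NT]
Visit KC → queue [VT, DA, MP, NT]
Visit VT → queue [DA, MP, NT]
Visit DA → queue [MP, NT]
Visit MP → queue [NT]
Visit NT → queue []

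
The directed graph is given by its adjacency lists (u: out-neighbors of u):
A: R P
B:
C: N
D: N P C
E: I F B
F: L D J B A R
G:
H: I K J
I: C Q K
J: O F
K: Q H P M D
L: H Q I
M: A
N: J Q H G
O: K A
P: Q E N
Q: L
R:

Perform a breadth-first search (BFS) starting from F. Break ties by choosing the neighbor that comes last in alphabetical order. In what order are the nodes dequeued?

Visit F; enqueue R, L, J, D, B, A → queue [R, L, J, D, B, A]
Visit R → queue [L, J, D, B, A]
Visit L; enqueue Q, I, H → queue [J, D, B, A, Q, I, H]
Visit J; enqueue O → queue [D, B, A, Q, I, H, O]
Visit D; enqueue P, N, C → queue [B, A, Q, I, H, O, P, N, C]
Visit B → queue [A, Q, I, H, O, P, N, C]
Visit A → queue [Q, I, H, O, P, N, C]
Visit Q → queue [I, H, O, P, N, C]
Visit I; enqueue K → queue [H, O, P, N, C, K]
Visit H → queue [O, P, N, C, K]
Visit O → queue [P, N, C, K]
Visit P; enqueue E → queue [N, C, K, E]
Visit N; enqueue G → queue [C, K, E, G]
Visit C → queue [K, E, G]
Visit K; enqueue M → queue [E, G, M]
Visit E → queue [G, M]
Visit G → queue [M]
Visit M → queue []

F R L J D B A Q I H O P N C K E G M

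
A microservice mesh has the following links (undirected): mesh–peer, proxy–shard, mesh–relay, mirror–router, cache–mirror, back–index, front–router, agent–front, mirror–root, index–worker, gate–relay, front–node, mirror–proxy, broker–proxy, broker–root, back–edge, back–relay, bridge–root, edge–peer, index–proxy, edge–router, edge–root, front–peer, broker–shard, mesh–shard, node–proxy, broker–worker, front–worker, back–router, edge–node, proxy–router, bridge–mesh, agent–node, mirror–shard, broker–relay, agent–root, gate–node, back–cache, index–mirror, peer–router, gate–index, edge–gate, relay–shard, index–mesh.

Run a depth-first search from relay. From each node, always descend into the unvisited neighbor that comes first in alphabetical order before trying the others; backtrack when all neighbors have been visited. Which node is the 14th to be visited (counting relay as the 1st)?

Visit relay
relay → back
back → cache
cache → mirror
mirror → index
index → gate
gate → edge
edge → node
node → agent
agent → front
front → peer
peer → mesh
mesh → bridge
bridge → root
root → broker
broker → proxy
proxy → router
proxy → shard
broker → worker

Visit order: relay, back, cache, mirror, index, gate, edge, node, agent, front, peer, mesh, bridge, root, broker, proxy, router, shard, worker

root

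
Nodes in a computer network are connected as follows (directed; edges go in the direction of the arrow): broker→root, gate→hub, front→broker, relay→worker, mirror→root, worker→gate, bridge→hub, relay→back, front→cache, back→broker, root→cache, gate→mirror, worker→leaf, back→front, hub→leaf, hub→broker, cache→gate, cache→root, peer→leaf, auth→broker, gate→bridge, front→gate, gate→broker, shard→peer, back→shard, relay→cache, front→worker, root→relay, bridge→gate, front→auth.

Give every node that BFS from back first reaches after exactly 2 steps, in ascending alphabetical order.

auth, cache, gate, peer, root, worker

Level 0: back
Level 1: broker, front, shard
Level 2: auth, cache, gate, peer, root, worker
Level 3: bridge, hub, leaf, mirror, relay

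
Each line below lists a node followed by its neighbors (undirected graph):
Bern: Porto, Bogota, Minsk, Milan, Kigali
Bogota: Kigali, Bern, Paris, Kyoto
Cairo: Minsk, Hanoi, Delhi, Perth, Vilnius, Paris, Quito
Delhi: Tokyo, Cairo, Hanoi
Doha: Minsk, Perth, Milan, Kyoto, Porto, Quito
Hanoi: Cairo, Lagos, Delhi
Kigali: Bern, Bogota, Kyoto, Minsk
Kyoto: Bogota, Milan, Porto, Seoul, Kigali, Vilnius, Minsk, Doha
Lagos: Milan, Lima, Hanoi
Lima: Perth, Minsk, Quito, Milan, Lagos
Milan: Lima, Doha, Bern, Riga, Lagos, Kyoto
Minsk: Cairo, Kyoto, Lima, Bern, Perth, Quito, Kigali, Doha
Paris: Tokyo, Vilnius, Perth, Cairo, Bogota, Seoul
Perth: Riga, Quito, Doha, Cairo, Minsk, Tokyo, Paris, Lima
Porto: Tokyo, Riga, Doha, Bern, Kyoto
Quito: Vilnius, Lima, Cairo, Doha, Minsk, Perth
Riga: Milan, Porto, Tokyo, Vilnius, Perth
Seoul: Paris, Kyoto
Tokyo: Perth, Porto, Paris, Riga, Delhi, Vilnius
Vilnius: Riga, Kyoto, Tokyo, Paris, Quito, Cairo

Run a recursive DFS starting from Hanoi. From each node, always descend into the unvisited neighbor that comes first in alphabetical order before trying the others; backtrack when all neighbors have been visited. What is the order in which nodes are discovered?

Hanoi → Cairo → Delhi → Tokyo → Paris → Bogota → Bern → Kigali → Kyoto → Doha → Milan → Lagos → Lima → Minsk → Perth → Quito → Vilnius → Riga → Porto → Seoul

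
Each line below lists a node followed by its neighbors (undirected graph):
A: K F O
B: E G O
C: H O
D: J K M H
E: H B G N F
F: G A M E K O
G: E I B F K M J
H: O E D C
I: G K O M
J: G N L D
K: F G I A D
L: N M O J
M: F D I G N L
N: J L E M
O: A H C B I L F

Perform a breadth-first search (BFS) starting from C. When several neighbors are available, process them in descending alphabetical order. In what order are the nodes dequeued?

C, O, H, L, I, F, B, A, E, D, N, M, J, K, G

Visit C; enqueue O, H → queue [O, H]
Visit O; enqueue L, I, F, B, A → queue [H, L, I, F, B, A]
Visit H; enqueue E, D → queue [L, I, F, B, A, E, D]
Visit L; enqueue N, M, J → queue [I, F, B, A, E, D, N, M, J]
Visit I; enqueue K, G → queue [F, B, A, E, D, N, M, J, K, G]
Visit F → queue [B, A, E, D, N, M, J, K, G]
Visit B → queue [A, E, D, N, M, J, K, G]
Visit A → queue [E, D, N, M, J, K, G]
Visit E → queue [D, N, M, J, K, G]
Visit D → queue [N, M, J, K, G]
Visit N → queue [M, J, K, G]
Visit M → queue [J, K, G]
Visit J → queue [K, G]
Visit K → queue [G]
Visit G → queue []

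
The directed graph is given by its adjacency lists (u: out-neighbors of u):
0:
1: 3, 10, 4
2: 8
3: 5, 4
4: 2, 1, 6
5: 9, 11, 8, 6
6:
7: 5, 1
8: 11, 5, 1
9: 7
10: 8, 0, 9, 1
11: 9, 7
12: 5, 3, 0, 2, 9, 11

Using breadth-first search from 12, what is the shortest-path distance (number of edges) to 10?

Level 0: 12
Level 1: 0, 2, 3, 5, 9, 11
Level 2: 4, 6, 7, 8
Level 3: 1
Level 4: 10
10 first appears at level 4.

4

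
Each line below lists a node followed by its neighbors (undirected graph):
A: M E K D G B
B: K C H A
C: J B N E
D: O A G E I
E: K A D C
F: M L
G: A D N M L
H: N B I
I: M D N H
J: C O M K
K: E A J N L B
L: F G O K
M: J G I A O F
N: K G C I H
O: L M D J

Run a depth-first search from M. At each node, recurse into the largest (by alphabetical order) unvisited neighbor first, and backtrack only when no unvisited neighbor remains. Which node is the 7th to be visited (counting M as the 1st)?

H

Visit M
M → O
O → L
L → K
K → N
N → I
I → H
H → B
B → C
C → J
C → E
E → D
D → G
G → A
L → F

Visit order: M, O, L, K, N, I, H, B, C, J, E, D, G, A, F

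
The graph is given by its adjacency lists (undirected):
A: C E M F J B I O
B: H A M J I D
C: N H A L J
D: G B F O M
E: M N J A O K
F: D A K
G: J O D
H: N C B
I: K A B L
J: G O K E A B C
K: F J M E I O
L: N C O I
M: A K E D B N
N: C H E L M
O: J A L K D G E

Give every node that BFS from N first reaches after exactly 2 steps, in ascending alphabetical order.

A, B, D, I, J, K, O

Level 0: N
Level 1: C, E, H, L, M
Level 2: A, B, D, I, J, K, O
Level 3: F, G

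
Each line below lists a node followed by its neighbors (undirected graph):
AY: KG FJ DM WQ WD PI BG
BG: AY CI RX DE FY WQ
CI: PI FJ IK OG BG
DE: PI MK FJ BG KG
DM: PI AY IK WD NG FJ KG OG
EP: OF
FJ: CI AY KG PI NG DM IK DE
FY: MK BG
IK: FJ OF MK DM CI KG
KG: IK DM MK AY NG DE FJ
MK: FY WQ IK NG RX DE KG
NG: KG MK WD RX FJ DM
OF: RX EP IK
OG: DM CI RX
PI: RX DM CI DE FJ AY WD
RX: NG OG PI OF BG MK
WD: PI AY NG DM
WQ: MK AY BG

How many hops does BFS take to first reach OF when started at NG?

Level 0: NG
Level 1: DM, FJ, KG, MK, RX, WD
Level 2: AY, BG, CI, DE, FY, IK, OF, OG, PI, WQ
Level 3: EP
OF first appears at level 2.

2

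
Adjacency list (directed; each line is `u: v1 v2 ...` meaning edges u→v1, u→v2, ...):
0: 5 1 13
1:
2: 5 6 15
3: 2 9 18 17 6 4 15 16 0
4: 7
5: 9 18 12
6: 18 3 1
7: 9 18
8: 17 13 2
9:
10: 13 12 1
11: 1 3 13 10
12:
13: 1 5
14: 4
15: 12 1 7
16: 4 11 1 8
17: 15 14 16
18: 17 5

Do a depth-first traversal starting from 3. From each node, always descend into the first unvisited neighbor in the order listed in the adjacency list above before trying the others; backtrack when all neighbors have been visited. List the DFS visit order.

Visit 3
3 → 2
2 → 5
5 → 9
5 → 18
18 → 17
17 → 15
15 → 12
15 → 1
15 → 7
17 → 14
14 → 4
17 → 16
16 → 11
11 → 13
11 → 10
16 → 8
2 → 6
3 → 0

3, 2, 5, 9, 18, 17, 15, 12, 1, 7, 14, 4, 16, 11, 13, 10, 8, 6, 0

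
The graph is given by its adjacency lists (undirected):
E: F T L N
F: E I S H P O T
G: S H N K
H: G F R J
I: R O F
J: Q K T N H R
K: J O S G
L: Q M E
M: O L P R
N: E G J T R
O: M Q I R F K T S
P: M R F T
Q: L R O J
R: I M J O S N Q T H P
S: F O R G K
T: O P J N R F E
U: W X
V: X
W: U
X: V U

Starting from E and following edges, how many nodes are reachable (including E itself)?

BFS from E visits: E, F, L, N, T, H, I, O, P, S, M, Q, G, J, R, K
Reachable nodes: 16 of 20 total.

16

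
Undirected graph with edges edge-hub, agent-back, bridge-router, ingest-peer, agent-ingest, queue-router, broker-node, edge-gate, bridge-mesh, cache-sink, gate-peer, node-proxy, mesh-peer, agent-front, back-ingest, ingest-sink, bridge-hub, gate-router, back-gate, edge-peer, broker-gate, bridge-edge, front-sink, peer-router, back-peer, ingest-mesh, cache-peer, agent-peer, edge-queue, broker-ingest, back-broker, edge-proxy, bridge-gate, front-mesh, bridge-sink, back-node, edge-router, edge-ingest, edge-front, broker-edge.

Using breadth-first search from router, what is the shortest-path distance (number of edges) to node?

3

Level 0: router
Level 1: bridge, edge, gate, peer, queue
Level 2: agent, back, broker, cache, front, hub, ingest, mesh, proxy, sink
Level 3: node
node first appears at level 3.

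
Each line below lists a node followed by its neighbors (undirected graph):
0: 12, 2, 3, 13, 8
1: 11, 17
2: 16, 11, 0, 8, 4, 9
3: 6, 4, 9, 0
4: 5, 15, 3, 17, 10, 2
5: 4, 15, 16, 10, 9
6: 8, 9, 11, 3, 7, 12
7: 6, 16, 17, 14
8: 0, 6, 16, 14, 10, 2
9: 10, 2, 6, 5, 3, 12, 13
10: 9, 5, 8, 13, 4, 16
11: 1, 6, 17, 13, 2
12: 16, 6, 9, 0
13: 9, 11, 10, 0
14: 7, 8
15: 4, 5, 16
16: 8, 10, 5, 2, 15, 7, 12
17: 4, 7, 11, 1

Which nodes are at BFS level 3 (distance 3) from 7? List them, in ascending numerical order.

0, 13

Level 0: 7
Level 1: 6, 14, 16, 17
Level 2: 1, 2, 3, 4, 5, 8, 9, 10, 11, 12, 15
Level 3: 0, 13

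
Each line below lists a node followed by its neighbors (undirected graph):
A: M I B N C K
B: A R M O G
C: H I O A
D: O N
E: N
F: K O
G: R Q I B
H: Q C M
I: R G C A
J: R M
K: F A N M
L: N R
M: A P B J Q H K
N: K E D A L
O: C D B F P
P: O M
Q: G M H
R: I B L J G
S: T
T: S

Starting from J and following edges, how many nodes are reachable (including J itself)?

18

BFS from J visits: J, R, M, I, B, L, G, A, P, Q, H, K, C, O, N, F, D, E
Reachable nodes: 18 of 20 total.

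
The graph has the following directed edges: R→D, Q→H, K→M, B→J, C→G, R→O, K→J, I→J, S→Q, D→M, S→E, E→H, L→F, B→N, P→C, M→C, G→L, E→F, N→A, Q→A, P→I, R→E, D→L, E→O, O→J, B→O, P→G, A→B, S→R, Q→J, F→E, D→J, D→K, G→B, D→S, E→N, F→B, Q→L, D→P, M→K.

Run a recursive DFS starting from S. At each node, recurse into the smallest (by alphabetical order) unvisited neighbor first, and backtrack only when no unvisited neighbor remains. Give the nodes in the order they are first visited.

S -> E -> F -> B -> J -> N -> A -> O -> H -> Q -> L -> R -> D -> K -> M -> C -> G -> P -> I

Visit S
S → E
E → F
F → B
B → J
B → N
N → A
B → O
E → H
S → Q
Q → L
S → R
R → D
D → K
K → M
M → C
C → G
D → P
P → I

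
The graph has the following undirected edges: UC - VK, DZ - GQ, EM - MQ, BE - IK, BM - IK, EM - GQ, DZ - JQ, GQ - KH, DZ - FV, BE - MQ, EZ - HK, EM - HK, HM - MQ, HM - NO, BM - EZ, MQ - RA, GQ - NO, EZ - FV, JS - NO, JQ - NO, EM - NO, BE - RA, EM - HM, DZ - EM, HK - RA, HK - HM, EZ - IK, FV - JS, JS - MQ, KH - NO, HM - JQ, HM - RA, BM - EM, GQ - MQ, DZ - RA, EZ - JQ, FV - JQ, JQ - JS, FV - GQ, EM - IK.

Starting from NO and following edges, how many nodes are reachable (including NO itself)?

16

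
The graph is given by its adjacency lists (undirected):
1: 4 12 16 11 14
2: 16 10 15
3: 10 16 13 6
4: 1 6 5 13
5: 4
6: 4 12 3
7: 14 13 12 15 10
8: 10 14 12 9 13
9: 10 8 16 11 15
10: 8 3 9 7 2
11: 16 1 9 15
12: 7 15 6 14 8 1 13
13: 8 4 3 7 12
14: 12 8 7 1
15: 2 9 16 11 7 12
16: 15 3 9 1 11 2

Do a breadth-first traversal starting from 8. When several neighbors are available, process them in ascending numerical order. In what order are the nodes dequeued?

Visit 8; enqueue 9, 10, 12, 13, 14 → queue [9, 10, 12, 13, 14]
Visit 9; enqueue 11, 15, 16 → queue [10, 12, 13, 14, 11, 15, 16]
Visit 10; enqueue 2, 3, 7 → queue [12, 13, 14, 11, 15, 16, 2, 3, 7]
Visit 12; enqueue 1, 6 → queue [13, 14, 11, 15, 16, 2, 3, 7, 1, 6]
Visit 13; enqueue 4 → queue [14, 11, 15, 16, 2, 3, 7, 1, 6, 4]
Visit 14 → queue [11, 15, 16, 2, 3, 7, 1, 6, 4]
Visit 11 → queue [15, 16, 2, 3, 7, 1, 6, 4]
Visit 15 → queue [16, 2, 3, 7, 1, 6, 4]
Visit 16 → queue [2, 3, 7, 1, 6, 4]
Visit 2 → queue [3, 7, 1, 6, 4]
Visit 3 → queue [7, 1, 6, 4]
Visit 7 → queue [1, 6, 4]
Visit 1 → queue [6, 4]
Visit 6 → queue [4]
Visit 4; enqueue 5 → queue [5]
Visit 5 → queue []

8 9 10 12 13 14 11 15 16 2 3 7 1 6 4 5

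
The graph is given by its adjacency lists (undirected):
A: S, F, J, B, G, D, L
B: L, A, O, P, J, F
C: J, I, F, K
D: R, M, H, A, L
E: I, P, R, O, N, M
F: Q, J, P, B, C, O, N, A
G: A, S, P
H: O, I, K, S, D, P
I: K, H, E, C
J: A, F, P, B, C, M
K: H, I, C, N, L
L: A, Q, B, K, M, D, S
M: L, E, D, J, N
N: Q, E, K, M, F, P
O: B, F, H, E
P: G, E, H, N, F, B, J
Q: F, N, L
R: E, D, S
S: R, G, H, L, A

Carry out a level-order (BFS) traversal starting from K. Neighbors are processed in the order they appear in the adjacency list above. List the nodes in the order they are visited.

Visit K; enqueue H, I, C, N, L → queue [H, I, C, N, L]
Visit H; enqueue O, S, D, P → queue [I, C, N, L, O, S, D, P]
Visit I; enqueue E → queue [C, N, L, O, S, D, P, E]
Visit C; enqueue J, F → queue [N, L, O, S, D, P, E, J, F]
Visit N; enqueue Q, M → queue [L, O, S, D, P, E, J, F, Q, M]
Visit L; enqueue A, B → queue [O, S, D, P, E, J, F, Q, M, A, B]
Visit O → queue [S, D, P, E, J, F, Q, M, A, B]
Visit S; enqueue R, G → queue [D, P, E, J, F, Q, M, A, B, R, G]
Visit D → queue [P, E, J, F, Q, M, A, B, R, G]
Visit P → queue [E, J, F, Q, M, A, B, R, G]
Visit E → queue [J, F, Q, M, A, B, R, G]
Visit J → queue [F, Q, M, A, B, R, G]
Visit F → queue [Q, M, A, B, R, G]
Visit Q → queue [M, A, B, R, G]
Visit M → queue [A, B, R, G]
Visit A → queue [B, R, G]
Visit B → queue [R, G]
Visit R → queue [G]
Visit G → queue []

K → H → I → C → N → L → O → S → D → P → E → J → F → Q → M → A → B → R → G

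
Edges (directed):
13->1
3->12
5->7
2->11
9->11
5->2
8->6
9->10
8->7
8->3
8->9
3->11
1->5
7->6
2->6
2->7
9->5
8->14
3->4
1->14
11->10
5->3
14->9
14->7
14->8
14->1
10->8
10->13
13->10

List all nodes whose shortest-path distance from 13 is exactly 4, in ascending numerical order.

4, 11, 12

Level 0: 13
Level 1: 1, 10
Level 2: 5, 8, 14
Level 3: 2, 3, 6, 7, 9
Level 4: 4, 11, 12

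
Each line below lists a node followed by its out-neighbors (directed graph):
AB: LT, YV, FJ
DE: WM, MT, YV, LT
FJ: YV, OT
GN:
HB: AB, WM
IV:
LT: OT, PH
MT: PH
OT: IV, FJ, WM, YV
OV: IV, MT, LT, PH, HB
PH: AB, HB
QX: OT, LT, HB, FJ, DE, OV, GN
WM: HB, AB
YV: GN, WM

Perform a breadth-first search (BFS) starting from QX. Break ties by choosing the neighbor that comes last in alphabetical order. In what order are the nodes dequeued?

Visit QX; enqueue OV, OT, LT, HB, GN, FJ, DE → queue [OV, OT, LT, HB, GN, FJ, DE]
Visit OV; enqueue PH, MT, IV → queue [OT, LT, HB, GN, FJ, DE, PH, MT, IV]
Visit OT; enqueue YV, WM → queue [LT, HB, GN, FJ, DE, PH, MT, IV, YV, WM]
Visit LT → queue [HB, GN, FJ, DE, PH, MT, IV, YV, WM]
Visit HB; enqueue AB → queue [GN, FJ, DE, PH, MT, IV, YV, WM, AB]
Visit GN → queue [FJ, DE, PH, MT, IV, YV, WM, AB]
Visit FJ → queue [DE, PH, MT, IV, YV, WM, AB]
Visit DE → queue [PH, MT, IV, YV, WM, AB]
Visit PH → queue [MT, IV, YV, WM, AB]
Visit MT → queue [IV, YV, WM, AB]
Visit IV → queue [YV, WM, AB]
Visit YV → queue [WM, AB]
Visit WM → queue [AB]
Visit AB → queue []

QX, OV, OT, LT, HB, GN, FJ, DE, PH, MT, IV, YV, WM, AB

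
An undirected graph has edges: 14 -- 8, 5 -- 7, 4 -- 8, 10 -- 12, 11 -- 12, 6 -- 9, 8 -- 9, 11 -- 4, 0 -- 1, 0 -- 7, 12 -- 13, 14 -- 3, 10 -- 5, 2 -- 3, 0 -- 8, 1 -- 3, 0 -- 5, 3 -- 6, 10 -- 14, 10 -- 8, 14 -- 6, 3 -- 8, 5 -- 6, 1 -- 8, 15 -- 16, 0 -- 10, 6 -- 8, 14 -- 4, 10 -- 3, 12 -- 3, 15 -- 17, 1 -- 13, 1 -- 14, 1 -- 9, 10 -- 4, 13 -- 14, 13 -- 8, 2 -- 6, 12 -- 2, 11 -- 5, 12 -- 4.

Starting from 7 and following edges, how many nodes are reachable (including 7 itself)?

BFS from 7 visits: 7, 5, 0, 11, 10, 6, 8, 1, 12, 4, 14, 3, 9, 2, 13
Reachable nodes: 15 of 18 total.

15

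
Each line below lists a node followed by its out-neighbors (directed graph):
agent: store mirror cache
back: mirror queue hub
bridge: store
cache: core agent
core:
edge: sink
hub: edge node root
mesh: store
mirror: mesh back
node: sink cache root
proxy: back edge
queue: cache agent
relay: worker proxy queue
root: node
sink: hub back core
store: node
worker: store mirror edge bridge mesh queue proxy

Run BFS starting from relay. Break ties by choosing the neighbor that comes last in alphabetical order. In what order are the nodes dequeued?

relay worker queue proxy store mirror mesh edge bridge cache agent back node sink core hub root

Visit relay; enqueue worker, queue, proxy → queue [worker, queue, proxy]
Visit worker; enqueue store, mirror, mesh, edge, bridge → queue [queue, proxy, store, mirror, mesh, edge, bridge]
Visit queue; enqueue cache, agent → queue [proxy, store, mirror, mesh, edge, bridge, cache, agent]
Visit proxy; enqueue back → queue [store, mirror, mesh, edge, bridge, cache, agent, back]
Visit store; enqueue node → queue [mirror, mesh, edge, bridge, cache, agent, back, node]
Visit mirror → queue [mesh, edge, bridge, cache, agent, back, node]
Visit mesh → queue [edge, bridge, cache, agent, back, node]
Visit edge; enqueue sink → queue [bridge, cache, agent, back, node, sink]
Visit bridge → queue [cache, agent, back, node, sink]
Visit cache; enqueue core → queue [agent, back, node, sink, core]
Visit agent → queue [back, node, sink, core]
Visit back; enqueue hub → queue [node, sink, core, hub]
Visit node; enqueue root → queue [sink, core, hub, root]
Visit sink → queue [core, hub, root]
Visit core → queue [hub, root]
Visit hub → queue [root]
Visit root → queue []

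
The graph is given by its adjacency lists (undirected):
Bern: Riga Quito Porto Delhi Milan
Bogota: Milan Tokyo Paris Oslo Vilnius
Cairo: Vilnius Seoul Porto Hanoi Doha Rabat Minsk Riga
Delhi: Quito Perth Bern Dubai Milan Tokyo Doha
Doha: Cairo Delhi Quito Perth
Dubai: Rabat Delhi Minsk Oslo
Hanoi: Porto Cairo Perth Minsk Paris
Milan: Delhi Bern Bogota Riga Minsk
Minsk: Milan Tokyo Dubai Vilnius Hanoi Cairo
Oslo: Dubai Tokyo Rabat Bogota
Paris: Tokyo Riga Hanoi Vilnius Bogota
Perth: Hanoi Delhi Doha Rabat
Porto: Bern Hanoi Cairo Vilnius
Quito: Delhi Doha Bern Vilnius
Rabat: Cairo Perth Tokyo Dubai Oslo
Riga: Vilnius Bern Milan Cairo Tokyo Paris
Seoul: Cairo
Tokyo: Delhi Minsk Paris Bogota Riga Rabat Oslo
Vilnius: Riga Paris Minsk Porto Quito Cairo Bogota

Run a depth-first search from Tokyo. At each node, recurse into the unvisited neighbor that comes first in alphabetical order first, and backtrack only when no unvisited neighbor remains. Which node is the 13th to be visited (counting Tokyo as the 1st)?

Visit Tokyo
Tokyo → Bogota
Bogota → Milan
Milan → Bern
Bern → Delhi
Delhi → Doha
Doha → Cairo
Cairo → Hanoi
Hanoi → Minsk
Minsk → Dubai
Dubai → Oslo
Oslo → Rabat
Rabat → Perth
Minsk → Vilnius
Vilnius → Paris
Paris → Riga
Vilnius → Porto
Vilnius → Quito
Cairo → Seoul

Visit order: Tokyo, Bogota, Milan, Bern, Delhi, Doha, Cairo, Hanoi, Minsk, Dubai, Oslo, Rabat, Perth, Vilnius, Paris, Riga, Porto, Quito, Seoul

Perth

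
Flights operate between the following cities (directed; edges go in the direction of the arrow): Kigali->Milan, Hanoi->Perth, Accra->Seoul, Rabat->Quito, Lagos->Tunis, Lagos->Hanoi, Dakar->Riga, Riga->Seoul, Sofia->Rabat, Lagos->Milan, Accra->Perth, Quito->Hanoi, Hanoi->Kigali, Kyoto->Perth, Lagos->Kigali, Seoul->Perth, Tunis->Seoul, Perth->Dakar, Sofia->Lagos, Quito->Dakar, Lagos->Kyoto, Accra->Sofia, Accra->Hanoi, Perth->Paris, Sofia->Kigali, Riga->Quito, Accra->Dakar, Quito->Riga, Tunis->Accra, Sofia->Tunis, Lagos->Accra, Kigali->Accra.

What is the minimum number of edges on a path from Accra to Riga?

2

Level 0: Accra
Level 1: Dakar, Hanoi, Perth, Seoul, Sofia
Level 2: Kigali, Lagos, Paris, Rabat, Riga, Tunis
Level 3: Kyoto, Milan, Quito
Riga first appears at level 2.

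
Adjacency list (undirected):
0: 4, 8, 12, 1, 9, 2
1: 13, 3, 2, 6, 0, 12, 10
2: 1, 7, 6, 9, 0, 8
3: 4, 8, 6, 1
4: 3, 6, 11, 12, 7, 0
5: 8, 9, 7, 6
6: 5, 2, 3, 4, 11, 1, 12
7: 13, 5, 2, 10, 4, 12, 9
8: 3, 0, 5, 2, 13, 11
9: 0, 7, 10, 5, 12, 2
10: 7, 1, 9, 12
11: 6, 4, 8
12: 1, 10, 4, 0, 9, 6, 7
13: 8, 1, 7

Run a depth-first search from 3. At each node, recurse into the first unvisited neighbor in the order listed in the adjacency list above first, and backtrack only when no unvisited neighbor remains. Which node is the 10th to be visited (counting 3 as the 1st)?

7

Visit 3
3 → 4
4 → 6
6 → 5
5 → 8
8 → 0
0 → 12
12 → 1
1 → 13
13 → 7
7 → 2
2 → 9
9 → 10
8 → 11

Visit order: 3, 4, 6, 5, 8, 0, 12, 1, 13, 7, 2, 9, 10, 11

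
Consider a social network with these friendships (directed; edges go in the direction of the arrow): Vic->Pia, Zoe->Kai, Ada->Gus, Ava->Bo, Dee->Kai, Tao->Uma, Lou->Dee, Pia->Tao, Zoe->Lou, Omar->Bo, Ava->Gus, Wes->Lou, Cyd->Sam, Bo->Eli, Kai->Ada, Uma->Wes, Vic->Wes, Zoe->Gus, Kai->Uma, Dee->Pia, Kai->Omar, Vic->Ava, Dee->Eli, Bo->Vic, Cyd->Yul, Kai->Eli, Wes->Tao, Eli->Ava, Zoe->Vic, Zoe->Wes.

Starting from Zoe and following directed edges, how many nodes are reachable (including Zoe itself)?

15

BFS from Zoe visits: Zoe, Wes, Vic, Lou, Kai, Gus, Tao, Pia, Ava, Dee, Uma, Omar, Eli, Ada, Bo
Reachable nodes: 15 of 18 total.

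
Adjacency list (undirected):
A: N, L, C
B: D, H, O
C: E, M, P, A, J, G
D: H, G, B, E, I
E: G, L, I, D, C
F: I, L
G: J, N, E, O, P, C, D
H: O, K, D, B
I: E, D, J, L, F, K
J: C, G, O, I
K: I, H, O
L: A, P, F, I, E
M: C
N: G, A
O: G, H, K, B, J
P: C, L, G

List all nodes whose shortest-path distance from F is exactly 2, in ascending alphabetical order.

A, D, E, J, K, P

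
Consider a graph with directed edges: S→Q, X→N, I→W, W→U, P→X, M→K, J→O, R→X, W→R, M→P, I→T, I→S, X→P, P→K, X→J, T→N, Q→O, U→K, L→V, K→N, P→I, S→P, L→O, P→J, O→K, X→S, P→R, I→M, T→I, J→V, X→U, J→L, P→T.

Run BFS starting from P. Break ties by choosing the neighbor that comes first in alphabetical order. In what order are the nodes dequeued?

Visit P; enqueue I, J, K, R, T, X → queue [I, J, K, R, T, X]
Visit I; enqueue M, S, W → queue [J, K, R, T, X, M, S, W]
Visit J; enqueue L, O, V → queue [K, R, T, X, M, S, W, L, O, V]
Visit K; enqueue N → queue [R, T, X, M, S, W, L, O, V, N]
Visit R → queue [T, X, M, S, W, L, O, V, N]
Visit T → queue [X, M, S, W, L, O, V, N]
Visit X; enqueue U → queue [M, S, W, L, O, V, N, U]
Visit M → queue [S, W, L, O, V, N, U]
Visit S; enqueue Q → queue [W, L, O, V, N, U, Q]
Visit W → queue [L, O, V, N, U, Q]
Visit L → queue [O, V, N, U, Q]
Visit O → queue [V, N, U, Q]
Visit V → queue [N, U, Q]
Visit N → queue [U, Q]
Visit U → queue [Q]
Visit Q → queue []

P, I, J, K, R, T, X, M, S, W, L, O, V, N, U, Q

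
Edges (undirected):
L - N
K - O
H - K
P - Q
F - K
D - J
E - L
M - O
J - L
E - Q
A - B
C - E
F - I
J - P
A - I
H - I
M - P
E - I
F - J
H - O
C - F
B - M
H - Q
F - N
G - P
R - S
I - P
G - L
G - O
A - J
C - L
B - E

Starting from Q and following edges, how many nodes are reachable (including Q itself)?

BFS from Q visits: Q, E, H, P, B, C, I, L, K, O, G, J, M, A, F, N, D
Reachable nodes: 17 of 19 total.

17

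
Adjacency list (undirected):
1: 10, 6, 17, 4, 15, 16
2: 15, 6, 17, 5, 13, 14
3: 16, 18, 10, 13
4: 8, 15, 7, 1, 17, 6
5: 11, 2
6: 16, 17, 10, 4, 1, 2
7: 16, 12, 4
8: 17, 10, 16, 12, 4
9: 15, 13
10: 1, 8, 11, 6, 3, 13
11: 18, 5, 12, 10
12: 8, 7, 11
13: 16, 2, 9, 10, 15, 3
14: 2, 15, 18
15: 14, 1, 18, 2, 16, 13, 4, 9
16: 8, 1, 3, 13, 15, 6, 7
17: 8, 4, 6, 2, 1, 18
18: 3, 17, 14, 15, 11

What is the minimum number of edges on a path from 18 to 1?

Level 0: 18
Level 1: 3, 11, 14, 15, 17
Level 2: 1, 2, 4, 5, 6, 8, 9, 10, 12, 13, 16
Level 3: 7
1 first appears at level 2.

2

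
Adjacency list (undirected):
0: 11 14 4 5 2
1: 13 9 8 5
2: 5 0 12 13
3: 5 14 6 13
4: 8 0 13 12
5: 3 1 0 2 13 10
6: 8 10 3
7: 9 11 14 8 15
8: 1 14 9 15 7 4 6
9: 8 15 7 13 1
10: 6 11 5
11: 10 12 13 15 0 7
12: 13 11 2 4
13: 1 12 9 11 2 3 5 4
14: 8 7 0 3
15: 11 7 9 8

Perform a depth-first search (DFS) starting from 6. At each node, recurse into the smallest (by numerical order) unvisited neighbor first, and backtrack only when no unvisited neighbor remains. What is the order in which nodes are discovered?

Visit 6
6 → 3
3 → 5
5 → 0
0 → 2
2 → 12
12 → 4
4 → 8
8 → 1
1 → 9
9 → 7
7 → 11
11 → 10
11 → 13
11 → 15
7 → 14

6 3 5 0 2 12 4 8 1 9 7 11 10 13 15 14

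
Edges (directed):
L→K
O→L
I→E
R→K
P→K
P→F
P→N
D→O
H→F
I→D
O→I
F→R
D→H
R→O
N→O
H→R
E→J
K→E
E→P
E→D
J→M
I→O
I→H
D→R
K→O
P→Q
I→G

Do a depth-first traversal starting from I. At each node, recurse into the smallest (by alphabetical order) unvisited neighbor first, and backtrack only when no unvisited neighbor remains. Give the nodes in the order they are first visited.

Visit I
I → D
D → H
H → F
F → R
R → K
K → E
E → J
J → M
E → P
P → N
N → O
O → L
P → Q
I → G

I, D, H, F, R, K, E, J, M, P, N, O, L, Q, G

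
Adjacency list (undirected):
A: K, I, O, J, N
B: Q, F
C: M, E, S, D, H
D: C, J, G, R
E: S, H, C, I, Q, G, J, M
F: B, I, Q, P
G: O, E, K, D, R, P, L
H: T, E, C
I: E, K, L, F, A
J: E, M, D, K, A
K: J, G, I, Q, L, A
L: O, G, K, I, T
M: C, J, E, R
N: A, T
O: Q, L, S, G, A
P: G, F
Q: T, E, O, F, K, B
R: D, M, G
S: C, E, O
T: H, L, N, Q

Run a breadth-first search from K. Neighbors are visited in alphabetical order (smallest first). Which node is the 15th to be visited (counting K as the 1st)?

Visit K; enqueue A, G, I, J, L, Q → queue [A, G, I, J, L, Q]
Visit A; enqueue N, O → queue [G, I, J, L, Q, N, O]
Visit G; enqueue D, E, P, R → queue [I, J, L, Q, N, O, D, E, P, R]
Visit I; enqueue F → queue [J, L, Q, N, O, D, E, P, R, F]
Visit J; enqueue M → queue [L, Q, N, O, D, E, P, R, F, M]
Visit L; enqueue T → queue [Q, N, O, D, E, P, R, F, M, T]
Visit Q; enqueue B → queue [N, O, D, E, P, R, F, M, T, B]
Visit N → queue [O, D, E, P, R, F, M, T, B]
Visit O; enqueue S → queue [D, E, P, R, F, M, T, B, S]
Visit D; enqueue C → queue [E, P, R, F, M, T, B, S, C]
Visit E; enqueue H → queue [P, R, F, M, T, B, S, C, H]
Visit P → queue [R, F, M, T, B, S, C, H]
Visit R → queue [F, M, T, B, S, C, H]
Visit F → queue [M, T, B, S, C, H]
Visit M → queue [T, B, S, C, H]
Visit T → queue [B, S, C, H]
Visit B → queue [S, C, H]
Visit S → queue [C, H]
Visit C → queue [H]
Visit H → queue []

Visit order: K, A, G, I, J, L, Q, N, O, D, E, P, R, F, M, T, B, S, C, H

M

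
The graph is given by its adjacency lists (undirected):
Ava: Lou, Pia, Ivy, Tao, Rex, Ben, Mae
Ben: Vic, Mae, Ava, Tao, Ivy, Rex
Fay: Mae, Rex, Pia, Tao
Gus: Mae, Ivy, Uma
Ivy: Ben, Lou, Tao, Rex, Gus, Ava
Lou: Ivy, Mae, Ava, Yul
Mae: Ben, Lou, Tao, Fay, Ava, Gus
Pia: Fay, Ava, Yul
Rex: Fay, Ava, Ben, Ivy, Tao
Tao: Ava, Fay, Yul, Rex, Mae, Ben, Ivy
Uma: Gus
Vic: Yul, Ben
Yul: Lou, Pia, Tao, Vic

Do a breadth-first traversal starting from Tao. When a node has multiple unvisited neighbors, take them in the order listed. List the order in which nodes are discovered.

Tao → Ava → Fay → Yul → Rex → Mae → Ben → Ivy → Lou → Pia → Vic → Gus → Uma

Visit Tao; enqueue Ava, Fay, Yul, Rex, Mae, Ben, Ivy → queue [Ava, Fay, Yul, Rex, Mae, Ben, Ivy]
Visit Ava; enqueue Lou, Pia → queue [Fay, Yul, Rex, Mae, Ben, Ivy, Lou, Pia]
Visit Fay → queue [Yul, Rex, Mae, Ben, Ivy, Lou, Pia]
Visit Yul; enqueue Vic → queue [Rex, Mae, Ben, Ivy, Lou, Pia, Vic]
Visit Rex → queue [Mae, Ben, Ivy, Lou, Pia, Vic]
Visit Mae; enqueue Gus → queue [Ben, Ivy, Lou, Pia, Vic, Gus]
Visit Ben → queue [Ivy, Lou, Pia, Vic, Gus]
Visit Ivy → queue [Lou, Pia, Vic, Gus]
Visit Lou → queue [Pia, Vic, Gus]
Visit Pia → queue [Vic, Gus]
Visit Vic → queue [Gus]
Visit Gus; enqueue Uma → queue [Uma]
Visit Uma → queue []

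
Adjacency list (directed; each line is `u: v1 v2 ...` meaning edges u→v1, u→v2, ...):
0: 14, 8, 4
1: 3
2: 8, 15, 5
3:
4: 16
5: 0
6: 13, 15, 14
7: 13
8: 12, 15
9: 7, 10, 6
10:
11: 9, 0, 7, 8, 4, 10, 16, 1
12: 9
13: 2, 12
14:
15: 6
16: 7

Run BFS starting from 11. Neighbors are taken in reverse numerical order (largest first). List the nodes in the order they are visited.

Visit 11; enqueue 16, 10, 9, 8, 7, 4, 1, 0 → queue [16, 10, 9, 8, 7, 4, 1, 0]
Visit 16 → queue [10, 9, 8, 7, 4, 1, 0]
Visit 10 → queue [9, 8, 7, 4, 1, 0]
Visit 9; enqueue 6 → queue [8, 7, 4, 1, 0, 6]
Visit 8; enqueue 15, 12 → queue [7, 4, 1, 0, 6, 15, 12]
Visit 7; enqueue 13 → queue [4, 1, 0, 6, 15, 12, 13]
Visit 4 → queue [1, 0, 6, 15, 12, 13]
Visit 1; enqueue 3 → queue [0, 6, 15, 12, 13, 3]
Visit 0; enqueue 14 → queue [6, 15, 12, 13, 3, 14]
Visit 6 → queue [15, 12, 13, 3, 14]
Visit 15 → queue [12, 13, 3, 14]
Visit 12 → queue [13, 3, 14]
Visit 13; enqueue 2 → queue [3, 14, 2]
Visit 3 → queue [14, 2]
Visit 14 → queue [2]
Visit 2; enqueue 5 → queue [5]
Visit 5 → queue []

11, 16, 10, 9, 8, 7, 4, 1, 0, 6, 15, 12, 13, 3, 14, 2, 5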